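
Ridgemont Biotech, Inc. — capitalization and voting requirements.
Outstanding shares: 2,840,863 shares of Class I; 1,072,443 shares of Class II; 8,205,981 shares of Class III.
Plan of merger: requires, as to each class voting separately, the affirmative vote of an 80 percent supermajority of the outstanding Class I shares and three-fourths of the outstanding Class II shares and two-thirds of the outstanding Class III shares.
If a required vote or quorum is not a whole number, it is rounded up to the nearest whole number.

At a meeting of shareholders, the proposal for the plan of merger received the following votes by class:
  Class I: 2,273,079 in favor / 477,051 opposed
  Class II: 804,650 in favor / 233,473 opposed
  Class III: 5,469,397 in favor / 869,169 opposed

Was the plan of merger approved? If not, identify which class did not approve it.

Not approved — the Class III shares did not give the required vote.

Class I: 4/5 of 2840863 = 2272690.40, rounded up to 2272691; 2,272,691 required, 2,273,079 in favor — approved.
Class II: 3/4 of 1072443 = 804332.25, rounded up to 804333; 804,333 required, 804,650 in favor — approved.
Class III: 2/3 of 8205981 = 5470654; 5,470,654 required, 5,469,397 in favor — not approved.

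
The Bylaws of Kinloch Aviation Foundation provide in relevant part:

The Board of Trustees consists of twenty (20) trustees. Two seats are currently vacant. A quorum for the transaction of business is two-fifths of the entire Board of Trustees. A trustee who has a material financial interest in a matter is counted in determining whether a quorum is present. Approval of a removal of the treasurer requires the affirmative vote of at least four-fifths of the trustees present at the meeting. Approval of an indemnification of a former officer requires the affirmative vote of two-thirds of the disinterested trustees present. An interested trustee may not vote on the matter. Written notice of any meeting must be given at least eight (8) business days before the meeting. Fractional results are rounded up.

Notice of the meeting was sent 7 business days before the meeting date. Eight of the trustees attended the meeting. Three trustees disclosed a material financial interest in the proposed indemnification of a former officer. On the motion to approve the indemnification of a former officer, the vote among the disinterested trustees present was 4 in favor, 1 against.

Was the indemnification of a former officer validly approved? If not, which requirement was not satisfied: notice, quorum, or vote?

Invalid — notice requirement not satisfied.

Notice: 7 business days given; 8 required (7 < 8). Not satisfied.
Quorum: 8 present (interested trustees count toward quorum); quorum is 8. Satisfied.
Vote: the indemnification of a former officer requires two-thirds of the disinterested trustees present (8 − 3 = 5). 2/3 of 5 = 3.33, rounded up to 4, so 4 affirmative votes are needed; 4 voted in favor. Satisfied.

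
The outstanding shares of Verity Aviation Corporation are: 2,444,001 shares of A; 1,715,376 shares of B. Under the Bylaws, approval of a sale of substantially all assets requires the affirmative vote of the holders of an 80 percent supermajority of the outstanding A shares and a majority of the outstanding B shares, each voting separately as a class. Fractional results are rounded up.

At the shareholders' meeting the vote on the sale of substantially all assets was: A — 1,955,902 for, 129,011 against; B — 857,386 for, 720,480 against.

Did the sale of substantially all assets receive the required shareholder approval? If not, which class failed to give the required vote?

Not approved — the B shares did not give the required vote.

A: 4/5 of 2444001 = 1955200.80, rounded up to 1955201; 1,955,201 required, 1,955,902 in favor — approved.
B: a majority of 1715376 is 857689; 857,689 required, 857,386 in favor — not approved.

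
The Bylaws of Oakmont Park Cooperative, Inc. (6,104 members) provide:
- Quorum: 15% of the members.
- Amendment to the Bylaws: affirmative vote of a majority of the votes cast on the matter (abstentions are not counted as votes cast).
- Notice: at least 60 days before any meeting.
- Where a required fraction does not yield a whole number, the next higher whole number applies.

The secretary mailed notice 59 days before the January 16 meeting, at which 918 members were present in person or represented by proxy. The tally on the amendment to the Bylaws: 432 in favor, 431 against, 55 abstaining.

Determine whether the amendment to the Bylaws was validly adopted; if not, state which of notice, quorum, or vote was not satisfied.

Invalid — notice requirement not satisfied.

Notice: 59 days given; 60 required. Not satisfied.
Quorum: 15% of 6,104 = 915.60, rounded up to 916; 918 present. Satisfied.
Vote: requires a majority of the votes cast (918 − 55 abstaining = 863); a majority of 863 is 432, so 432 needed; 432 in favor. Satisfied.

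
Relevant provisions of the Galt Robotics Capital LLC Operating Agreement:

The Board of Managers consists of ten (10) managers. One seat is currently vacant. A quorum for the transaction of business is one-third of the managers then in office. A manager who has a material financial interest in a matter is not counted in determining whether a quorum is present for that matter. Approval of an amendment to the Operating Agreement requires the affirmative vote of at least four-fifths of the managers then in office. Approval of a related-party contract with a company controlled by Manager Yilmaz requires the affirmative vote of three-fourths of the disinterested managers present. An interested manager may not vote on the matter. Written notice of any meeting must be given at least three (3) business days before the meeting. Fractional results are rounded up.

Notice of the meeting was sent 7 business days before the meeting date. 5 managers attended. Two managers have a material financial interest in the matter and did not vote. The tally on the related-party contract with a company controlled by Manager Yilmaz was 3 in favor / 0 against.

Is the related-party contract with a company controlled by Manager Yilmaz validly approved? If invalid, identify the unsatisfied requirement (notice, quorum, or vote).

Valid — all requirements satisfied.

Notice: 7 business days given; 3 required (7 ≥ 3). Satisfied.
Quorum: 5 present, but the 2 interested managers do not count, leaving 3. Quorum is 3. Satisfied.
Vote: the related-party contract with a company controlled by Manager Yilmaz requires three-fourths of the disinterested managers present (5 − 2 = 3). 3/4 of 3 = 2.25, rounded up to 3, so 3 affirmative votes are needed; 3 voted in favor. Satisfied.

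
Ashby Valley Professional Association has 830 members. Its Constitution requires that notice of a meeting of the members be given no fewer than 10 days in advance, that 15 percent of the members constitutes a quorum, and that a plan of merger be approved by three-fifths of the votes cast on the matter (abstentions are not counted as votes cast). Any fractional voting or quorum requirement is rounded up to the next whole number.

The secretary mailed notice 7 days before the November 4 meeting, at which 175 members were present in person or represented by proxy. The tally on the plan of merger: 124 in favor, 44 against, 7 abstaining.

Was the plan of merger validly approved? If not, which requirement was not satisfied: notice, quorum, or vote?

Notice: 7 days given; 10 required. Not satisfied.
Quorum: 15% of 830 = 124.50, rounded up to 125; 175 present. Satisfied.
Vote: requires three-fifths of the votes cast (175 − 7 abstaining = 168); 3/5 of 168 = 100.80, rounded up to 101, so 101 needed; 124 in favor. Satisfied.

Invalid — notice requirement not satisfied.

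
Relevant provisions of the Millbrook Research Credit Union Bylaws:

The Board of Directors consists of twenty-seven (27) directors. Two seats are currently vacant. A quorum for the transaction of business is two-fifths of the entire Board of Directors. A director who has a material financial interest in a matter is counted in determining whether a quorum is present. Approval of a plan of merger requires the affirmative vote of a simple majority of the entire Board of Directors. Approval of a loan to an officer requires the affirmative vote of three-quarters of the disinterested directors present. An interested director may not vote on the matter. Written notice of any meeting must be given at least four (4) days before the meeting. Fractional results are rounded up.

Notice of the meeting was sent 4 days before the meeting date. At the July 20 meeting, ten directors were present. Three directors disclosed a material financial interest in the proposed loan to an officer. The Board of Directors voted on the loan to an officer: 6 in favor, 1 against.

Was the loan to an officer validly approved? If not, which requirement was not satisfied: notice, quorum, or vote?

Notice: 4 days given; 4 required (4 ≥ 4). Satisfied.
Quorum: 10 present (interested directors count toward quorum); quorum is 11. Not satisfied.
Vote: the loan to an officer requires three-fourths of the disinterested directors present (10 − 3 = 7). 3/4 of 7 = 5.25, rounded up to 6, so 6 affirmative votes are needed; 6 voted in favor. Satisfied. (Moot — without a quorum no business can be validly transacted.)

Invalid — quorum requirement not satisfied.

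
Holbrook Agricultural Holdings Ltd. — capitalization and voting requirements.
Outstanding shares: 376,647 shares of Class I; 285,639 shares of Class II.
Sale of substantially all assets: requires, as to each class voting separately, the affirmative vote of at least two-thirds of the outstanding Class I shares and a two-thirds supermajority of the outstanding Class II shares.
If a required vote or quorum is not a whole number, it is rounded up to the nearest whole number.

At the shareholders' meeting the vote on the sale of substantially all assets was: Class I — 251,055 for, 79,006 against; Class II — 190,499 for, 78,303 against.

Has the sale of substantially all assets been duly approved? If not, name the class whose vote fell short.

Class I: 2/3 of 376647 = 251098; 251,098 required, 251,055 in favor — not approved.
Class II: 2/3 of 285639 = 190426; 190,426 required, 190,499 in favor — approved.

Not approved — the Class I shares did not give the required vote.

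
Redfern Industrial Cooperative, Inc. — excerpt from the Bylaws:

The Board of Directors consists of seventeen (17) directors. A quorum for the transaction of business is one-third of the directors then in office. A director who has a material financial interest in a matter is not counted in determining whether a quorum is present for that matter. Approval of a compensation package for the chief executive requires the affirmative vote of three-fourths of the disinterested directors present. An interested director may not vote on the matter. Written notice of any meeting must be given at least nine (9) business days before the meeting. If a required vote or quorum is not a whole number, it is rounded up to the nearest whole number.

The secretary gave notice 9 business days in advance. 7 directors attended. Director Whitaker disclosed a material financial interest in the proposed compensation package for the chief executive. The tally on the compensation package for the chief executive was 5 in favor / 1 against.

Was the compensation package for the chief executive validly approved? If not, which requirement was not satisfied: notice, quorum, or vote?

Valid — all requirements satisfied.

Notice: 9 business days given; 9 required (9 ≥ 9). Satisfied.
Quorum: 7 present, but the 1 interested director does not count, leaving 6. Quorum is 6. Satisfied.
Vote: the compensation package for the chief executive requires three-fourths of the disinterested directors present (7 − 1 = 6). 3/4 of 6 = 4.50, rounded up to 5, so 5 affirmative votes are needed; 5 voted in favor. Satisfied.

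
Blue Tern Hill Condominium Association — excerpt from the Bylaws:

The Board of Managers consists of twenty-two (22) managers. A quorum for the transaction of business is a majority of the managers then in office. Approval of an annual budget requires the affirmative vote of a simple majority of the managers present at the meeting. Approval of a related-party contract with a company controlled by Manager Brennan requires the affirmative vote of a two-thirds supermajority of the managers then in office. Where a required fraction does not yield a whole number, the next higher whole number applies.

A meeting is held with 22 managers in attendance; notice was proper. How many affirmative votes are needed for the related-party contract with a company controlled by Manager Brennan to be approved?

The related-party contract with a company controlled by Manager Brennan requires two-thirds of the managers then in office (22).
2/3 of 22 = 14.67, rounded up to 15.

15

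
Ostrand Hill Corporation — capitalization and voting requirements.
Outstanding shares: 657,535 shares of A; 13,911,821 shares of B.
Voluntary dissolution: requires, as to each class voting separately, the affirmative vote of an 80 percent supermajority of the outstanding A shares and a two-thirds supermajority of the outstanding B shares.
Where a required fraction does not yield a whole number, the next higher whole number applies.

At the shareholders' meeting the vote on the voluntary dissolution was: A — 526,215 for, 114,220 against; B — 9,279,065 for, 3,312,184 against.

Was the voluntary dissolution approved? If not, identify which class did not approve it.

Approved — every class gave the required vote.

A: 4/5 of 657535 = 526028; 526,028 required, 526,215 in favor — approved.
B: 2/3 of 13911821 = 9274547.33, rounded up to 9274548; 9,274,548 required, 9,279,065 in favor — approved.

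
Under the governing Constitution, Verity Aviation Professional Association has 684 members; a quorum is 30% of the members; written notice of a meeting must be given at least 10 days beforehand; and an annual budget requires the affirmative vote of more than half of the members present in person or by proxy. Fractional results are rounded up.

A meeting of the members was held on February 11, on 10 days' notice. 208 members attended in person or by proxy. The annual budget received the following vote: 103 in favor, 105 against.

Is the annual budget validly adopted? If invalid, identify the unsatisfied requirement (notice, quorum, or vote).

Notice: 10 days given; 10 required. Satisfied.
Quorum: 30% of 684 = 205.20, rounded up to 206; 208 present. Satisfied.
Vote: requires a majority of those present (208); a majority of 208 is 105, so 105 needed; 103 in favor. Not satisfied.

Invalid — vote requirement not satisfied.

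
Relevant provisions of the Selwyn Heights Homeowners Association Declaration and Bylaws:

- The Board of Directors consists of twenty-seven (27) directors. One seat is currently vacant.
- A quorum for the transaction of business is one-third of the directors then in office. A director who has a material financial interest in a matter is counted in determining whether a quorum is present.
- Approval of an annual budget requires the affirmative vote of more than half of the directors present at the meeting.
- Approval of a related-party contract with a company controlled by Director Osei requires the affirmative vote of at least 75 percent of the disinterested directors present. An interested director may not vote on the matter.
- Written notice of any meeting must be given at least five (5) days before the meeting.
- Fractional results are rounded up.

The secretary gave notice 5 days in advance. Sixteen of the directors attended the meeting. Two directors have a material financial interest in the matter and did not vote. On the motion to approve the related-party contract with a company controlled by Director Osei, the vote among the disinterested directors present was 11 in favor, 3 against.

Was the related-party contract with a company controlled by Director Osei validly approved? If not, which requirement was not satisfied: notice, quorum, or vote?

Valid — all requirements satisfied.

Notice: 5 days given; 5 required (5 ≥ 5). Satisfied.
Quorum: 16 present (interested directors count toward quorum); quorum is 9. Satisfied.
Vote: the related-party contract with a company controlled by Director Osei requires three-fourths of the disinterested directors present (16 − 2 = 14). 3/4 of 14 = 10.50, rounded up to 11, so 11 affirmative votes are needed; 11 voted in favor. Satisfied.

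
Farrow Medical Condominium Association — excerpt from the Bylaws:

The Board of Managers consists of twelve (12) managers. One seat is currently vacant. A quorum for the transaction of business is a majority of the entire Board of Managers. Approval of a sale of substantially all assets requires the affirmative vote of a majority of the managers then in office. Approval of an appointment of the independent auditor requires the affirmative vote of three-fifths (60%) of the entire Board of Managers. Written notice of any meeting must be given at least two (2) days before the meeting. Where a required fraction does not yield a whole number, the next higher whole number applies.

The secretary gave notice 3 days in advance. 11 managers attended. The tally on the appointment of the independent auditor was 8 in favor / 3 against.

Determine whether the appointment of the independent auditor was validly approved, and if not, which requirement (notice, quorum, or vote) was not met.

Valid — all requirements satisfied.

Notice: 3 days given; 2 required (3 ≥ 2). Satisfied.
Quorum: 11 present; quorum is 7. Satisfied.
Vote: the appointment of the independent auditor requires three-fifths of the entire Board of Managers (12). 3/5 of 12 = 7.20, rounded up to 8, so 8 affirmative votes are needed; 8 voted in favor. Satisfied.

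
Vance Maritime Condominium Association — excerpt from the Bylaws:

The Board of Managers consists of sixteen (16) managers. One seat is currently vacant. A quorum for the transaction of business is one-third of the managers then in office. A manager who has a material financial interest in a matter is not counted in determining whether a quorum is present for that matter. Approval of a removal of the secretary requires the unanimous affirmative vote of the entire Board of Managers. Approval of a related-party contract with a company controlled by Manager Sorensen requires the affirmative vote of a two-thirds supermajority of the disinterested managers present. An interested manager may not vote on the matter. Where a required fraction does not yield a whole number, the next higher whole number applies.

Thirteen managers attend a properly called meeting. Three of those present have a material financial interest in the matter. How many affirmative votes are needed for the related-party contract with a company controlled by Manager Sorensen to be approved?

7

The related-party contract with a company controlled by Manager Sorensen requires two-thirds of the disinterested managers present (13 − 3 = 10).
2/3 of 10 = 6.67, rounded up to 7.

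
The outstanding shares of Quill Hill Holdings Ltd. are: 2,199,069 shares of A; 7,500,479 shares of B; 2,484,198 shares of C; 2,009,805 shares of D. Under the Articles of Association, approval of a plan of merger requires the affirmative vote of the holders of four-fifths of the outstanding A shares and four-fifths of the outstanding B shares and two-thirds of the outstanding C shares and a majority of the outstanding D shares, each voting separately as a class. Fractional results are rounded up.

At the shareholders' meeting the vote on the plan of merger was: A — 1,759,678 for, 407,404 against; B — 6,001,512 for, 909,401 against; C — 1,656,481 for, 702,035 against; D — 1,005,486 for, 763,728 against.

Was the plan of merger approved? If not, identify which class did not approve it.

A: 4/5 of 2199069 = 1759255.20, rounded up to 1759256; 1,759,256 required, 1,759,678 in favor — approved.
B: 4/5 of 7500479 = 6000383.20, rounded up to 6000384; 6,000,384 required, 6,001,512 in favor — approved.
C: 2/3 of 2484198 = 1656132; 1,656,132 required, 1,656,481 in favor — approved.
D: a majority of 2009805 is 1004903; 1,004,903 required, 1,005,486 in favor — approved.

Approved — every class gave the required vote.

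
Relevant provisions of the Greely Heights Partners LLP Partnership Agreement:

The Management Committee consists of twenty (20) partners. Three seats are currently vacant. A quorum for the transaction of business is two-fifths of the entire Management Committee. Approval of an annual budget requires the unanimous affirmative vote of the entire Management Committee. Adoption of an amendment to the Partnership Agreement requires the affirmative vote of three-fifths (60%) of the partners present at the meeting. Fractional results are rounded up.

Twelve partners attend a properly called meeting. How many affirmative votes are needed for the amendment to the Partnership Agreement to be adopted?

The amendment to the Partnership Agreement requires three-fifths of the partners present (12).
3/5 of 12 = 7.20, rounded up to 8.

8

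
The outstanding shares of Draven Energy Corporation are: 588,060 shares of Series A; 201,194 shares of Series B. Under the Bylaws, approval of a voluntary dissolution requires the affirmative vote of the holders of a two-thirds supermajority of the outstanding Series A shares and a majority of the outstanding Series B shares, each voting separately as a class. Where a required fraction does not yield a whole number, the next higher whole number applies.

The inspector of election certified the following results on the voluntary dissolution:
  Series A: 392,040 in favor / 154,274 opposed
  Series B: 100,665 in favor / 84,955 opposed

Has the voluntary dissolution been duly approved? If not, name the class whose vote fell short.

Approved — every class gave the required vote.

Series A: 2/3 of 588060 = 392040; 392,040 required, 392,040 in favor — approved.
Series B: a majority of 201194 is 100598; 100,598 required, 100,665 in favor — approved.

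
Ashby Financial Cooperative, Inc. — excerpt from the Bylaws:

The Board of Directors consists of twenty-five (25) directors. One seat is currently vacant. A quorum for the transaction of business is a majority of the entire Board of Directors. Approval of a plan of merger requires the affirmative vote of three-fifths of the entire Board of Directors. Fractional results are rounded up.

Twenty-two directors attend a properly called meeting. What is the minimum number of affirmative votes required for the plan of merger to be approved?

15

The plan of merger requires three-fifths of the entire Board of Directors (25).
3/5 of 25 = 15.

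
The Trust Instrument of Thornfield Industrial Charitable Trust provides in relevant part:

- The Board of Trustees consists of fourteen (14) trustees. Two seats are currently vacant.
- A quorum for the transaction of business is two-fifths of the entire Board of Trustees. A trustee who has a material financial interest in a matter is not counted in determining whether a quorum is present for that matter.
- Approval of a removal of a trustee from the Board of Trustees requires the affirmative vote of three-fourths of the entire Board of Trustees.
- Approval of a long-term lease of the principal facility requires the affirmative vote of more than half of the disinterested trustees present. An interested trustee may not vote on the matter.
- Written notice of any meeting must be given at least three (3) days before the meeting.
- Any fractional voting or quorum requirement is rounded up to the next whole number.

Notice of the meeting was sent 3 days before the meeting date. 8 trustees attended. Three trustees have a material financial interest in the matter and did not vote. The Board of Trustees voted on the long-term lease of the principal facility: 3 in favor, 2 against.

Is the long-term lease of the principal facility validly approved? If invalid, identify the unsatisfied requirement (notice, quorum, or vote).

Invalid — quorum requirement not satisfied.

Notice: 3 days given; 3 required (3 ≥ 3). Satisfied.
Quorum: 8 present, but the 3 interested trustees do not count, leaving 5. Quorum is 6. Not satisfied.
Vote: the long-term lease of the principal facility requires a majority of the disinterested trustees present (8 − 3 = 5). A majority of 5 is 3, so 3 affirmative votes are needed; 3 voted in favor. Satisfied. (Moot — without a quorum no business can be validly transacted.)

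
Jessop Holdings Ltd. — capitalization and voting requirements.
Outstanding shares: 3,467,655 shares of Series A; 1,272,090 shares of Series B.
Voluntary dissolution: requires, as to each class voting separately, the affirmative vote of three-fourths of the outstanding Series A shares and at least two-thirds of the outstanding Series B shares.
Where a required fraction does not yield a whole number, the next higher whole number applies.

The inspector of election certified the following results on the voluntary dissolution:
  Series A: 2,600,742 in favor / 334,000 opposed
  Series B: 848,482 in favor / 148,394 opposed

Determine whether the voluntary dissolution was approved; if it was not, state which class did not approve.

Series A: 3/4 of 3467655 = 2600741.25, rounded up to 2600742; 2,600,742 required, 2,600,742 in favor — approved.
Series B: 2/3 of 1272090 = 848060; 848,060 required, 848,482 in favor — approved.

Approved — every class gave the required vote.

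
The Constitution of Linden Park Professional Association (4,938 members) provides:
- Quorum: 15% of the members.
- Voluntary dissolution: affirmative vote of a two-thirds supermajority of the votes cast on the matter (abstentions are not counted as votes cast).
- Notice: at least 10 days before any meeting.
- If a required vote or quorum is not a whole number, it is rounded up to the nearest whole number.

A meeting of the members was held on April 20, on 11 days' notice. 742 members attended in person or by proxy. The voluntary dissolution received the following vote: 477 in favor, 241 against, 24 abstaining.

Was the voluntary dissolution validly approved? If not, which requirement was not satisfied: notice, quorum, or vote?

Invalid — vote requirement not satisfied.

Notice: 11 days given; 10 required. Satisfied.
Quorum: 15% of 4,938 = 740.70, rounded up to 741; 742 present. Satisfied.
Vote: requires two-thirds of the votes cast (742 − 24 abstaining = 718); 2/3 of 718 = 478.67, rounded up to 479, so 479 needed; 477 in favor. Not satisfied.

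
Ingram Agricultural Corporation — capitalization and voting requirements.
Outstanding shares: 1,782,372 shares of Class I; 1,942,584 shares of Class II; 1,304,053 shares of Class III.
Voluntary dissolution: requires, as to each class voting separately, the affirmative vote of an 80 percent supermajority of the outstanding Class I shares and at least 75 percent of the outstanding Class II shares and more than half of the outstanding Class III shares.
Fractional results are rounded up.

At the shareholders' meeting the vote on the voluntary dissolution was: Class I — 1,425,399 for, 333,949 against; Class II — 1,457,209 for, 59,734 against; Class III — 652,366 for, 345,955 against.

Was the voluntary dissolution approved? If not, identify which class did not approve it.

Class I: 4/5 of 1782372 = 1425897.60, rounded up to 1425898; 1,425,898 required, 1,425,399 in favor — not approved.
Class II: 3/4 of 1942584 = 1456938; 1,456,938 required, 1,457,209 in favor — approved.
Class III: a majority of 1304053 is 652027; 652,027 required, 652,366 in favor — approved.

Not approved — the Class I shares did not give the required vote.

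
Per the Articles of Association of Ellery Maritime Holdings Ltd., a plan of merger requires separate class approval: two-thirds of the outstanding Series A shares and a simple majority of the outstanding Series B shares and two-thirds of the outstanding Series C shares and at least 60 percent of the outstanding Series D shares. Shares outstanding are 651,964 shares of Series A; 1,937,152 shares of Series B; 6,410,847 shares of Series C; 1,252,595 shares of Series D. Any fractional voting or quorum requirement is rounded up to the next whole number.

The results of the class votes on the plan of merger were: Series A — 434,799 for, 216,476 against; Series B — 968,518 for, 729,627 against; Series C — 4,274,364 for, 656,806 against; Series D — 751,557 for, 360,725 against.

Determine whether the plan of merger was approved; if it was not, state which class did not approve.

Series A: 2/3 of 651964 = 434642.67, rounded up to 434643; 434,643 required, 434,799 in favor — approved.
Series B: a majority of 1937152 is 968577; 968,577 required, 968,518 in favor — not approved.
Series C: 2/3 of 6410847 = 4273898; 4,273,898 required, 4,274,364 in favor — approved.
Series D: 3/5 of 1252595 = 751557; 751,557 required, 751,557 in favor — approved.

Not approved — the Series B shares did not give the required vote.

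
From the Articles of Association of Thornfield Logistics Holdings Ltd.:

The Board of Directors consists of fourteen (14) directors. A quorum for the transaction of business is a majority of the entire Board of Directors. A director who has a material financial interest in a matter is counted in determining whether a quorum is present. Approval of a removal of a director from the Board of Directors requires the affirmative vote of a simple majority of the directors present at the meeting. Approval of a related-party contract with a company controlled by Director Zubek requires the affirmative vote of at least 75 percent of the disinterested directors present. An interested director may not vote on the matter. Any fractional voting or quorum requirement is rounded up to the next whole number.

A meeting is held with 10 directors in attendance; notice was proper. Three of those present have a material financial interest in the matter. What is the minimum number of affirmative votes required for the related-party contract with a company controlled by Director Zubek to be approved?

The related-party contract with a company controlled by Director Zubek requires three-fourths of the disinterested directors present (10 − 3 = 7).
3/4 of 7 = 5.25, rounded up to 6.

6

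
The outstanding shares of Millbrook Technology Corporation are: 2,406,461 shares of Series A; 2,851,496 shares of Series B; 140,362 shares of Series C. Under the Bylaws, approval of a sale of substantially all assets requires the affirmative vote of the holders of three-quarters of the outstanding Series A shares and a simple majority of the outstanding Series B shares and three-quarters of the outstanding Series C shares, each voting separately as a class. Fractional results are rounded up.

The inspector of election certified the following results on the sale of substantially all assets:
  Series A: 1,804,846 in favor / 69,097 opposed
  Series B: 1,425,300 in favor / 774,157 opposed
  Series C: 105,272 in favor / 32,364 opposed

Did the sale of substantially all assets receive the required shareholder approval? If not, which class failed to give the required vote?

Series A: 3/4 of 2406461 = 1804845.75, rounded up to 1804846; 1,804,846 required, 1,804,846 in favor — approved.
Series B: a majority of 2851496 is 1425749; 1,425,749 required, 1,425,300 in favor — not approved.
Series C: 3/4 of 140362 = 105271.50, rounded up to 105272; 105,272 required, 105,272 in favor — approved.

Not approved — the Series B shares did not give the required vote.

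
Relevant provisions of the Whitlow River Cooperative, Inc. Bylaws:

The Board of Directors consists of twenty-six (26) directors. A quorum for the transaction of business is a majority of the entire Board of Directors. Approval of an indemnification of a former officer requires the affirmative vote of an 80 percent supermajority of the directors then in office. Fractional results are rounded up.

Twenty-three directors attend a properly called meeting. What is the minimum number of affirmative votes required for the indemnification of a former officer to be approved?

The indemnification of a former officer requires four-fifths of the directors then in office (26).
4/5 of 26 = 20.80, rounded up to 21.

21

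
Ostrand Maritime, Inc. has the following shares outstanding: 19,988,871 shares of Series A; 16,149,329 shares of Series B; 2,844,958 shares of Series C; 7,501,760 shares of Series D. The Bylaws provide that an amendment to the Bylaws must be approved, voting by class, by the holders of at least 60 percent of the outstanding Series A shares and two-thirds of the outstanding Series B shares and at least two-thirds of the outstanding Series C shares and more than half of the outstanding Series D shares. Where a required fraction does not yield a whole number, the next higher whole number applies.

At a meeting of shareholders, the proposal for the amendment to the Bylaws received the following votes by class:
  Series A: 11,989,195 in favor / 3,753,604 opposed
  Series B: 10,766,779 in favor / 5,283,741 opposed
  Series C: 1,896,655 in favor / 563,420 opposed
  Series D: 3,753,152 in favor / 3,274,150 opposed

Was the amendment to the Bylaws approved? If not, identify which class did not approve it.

Series A: 3/5 of 19988871 = 11993322.60, rounded up to 11993323; 11,993,323 required, 11,989,195 in favor — not approved.
Series B: 2/3 of 16149329 = 10766219.33, rounded up to 10766220; 10,766,220 required, 10,766,779 in favor — approved.
Series C: 2/3 of 2844958 = 1896638.67, rounded up to 1896639; 1,896,639 required, 1,896,655 in favor — approved.
Series D: a majority of 7501760 is 3750881; 3,750,881 required, 3,753,152 in favor — approved.

Not approved — the Series A shares did not give the required vote.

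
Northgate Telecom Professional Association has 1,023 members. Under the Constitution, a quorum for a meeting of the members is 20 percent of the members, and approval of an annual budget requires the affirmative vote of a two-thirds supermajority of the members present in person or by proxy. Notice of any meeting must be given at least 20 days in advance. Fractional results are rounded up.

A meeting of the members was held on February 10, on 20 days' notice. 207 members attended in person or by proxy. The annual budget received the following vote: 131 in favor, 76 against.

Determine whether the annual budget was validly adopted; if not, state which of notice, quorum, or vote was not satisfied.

Notice: 20 days given; 20 required. Satisfied.
Quorum: 20% of 1,023 = 204.60, rounded up to 205; 207 present. Satisfied.
Vote: requires two-thirds of those present (207); 2/3 of 207 = 138, so 138 needed; 131 in favor. Not satisfied.

Invalid — vote requirement not satisfied.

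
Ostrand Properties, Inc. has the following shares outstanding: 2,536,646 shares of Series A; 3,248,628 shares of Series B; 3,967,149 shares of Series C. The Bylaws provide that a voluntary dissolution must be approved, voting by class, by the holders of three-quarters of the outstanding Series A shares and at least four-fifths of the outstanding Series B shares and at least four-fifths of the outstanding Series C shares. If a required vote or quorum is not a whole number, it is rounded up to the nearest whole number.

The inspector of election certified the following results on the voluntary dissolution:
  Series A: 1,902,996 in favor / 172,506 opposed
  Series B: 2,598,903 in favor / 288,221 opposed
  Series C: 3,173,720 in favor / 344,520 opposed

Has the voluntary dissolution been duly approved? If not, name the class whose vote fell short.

Approved — every class gave the required vote.

Series A: 3/4 of 2536646 = 1902484.50, rounded up to 1902485; 1,902,485 required, 1,902,996 in favor — approved.
Series B: 4/5 of 3248628 = 2598902.40, rounded up to 2598903; 2,598,903 required, 2,598,903 in favor — approved.
Series C: 4/5 of 3967149 = 3173719.20, rounded up to 3173720; 3,173,720 required, 3,173,720 in favor — approved.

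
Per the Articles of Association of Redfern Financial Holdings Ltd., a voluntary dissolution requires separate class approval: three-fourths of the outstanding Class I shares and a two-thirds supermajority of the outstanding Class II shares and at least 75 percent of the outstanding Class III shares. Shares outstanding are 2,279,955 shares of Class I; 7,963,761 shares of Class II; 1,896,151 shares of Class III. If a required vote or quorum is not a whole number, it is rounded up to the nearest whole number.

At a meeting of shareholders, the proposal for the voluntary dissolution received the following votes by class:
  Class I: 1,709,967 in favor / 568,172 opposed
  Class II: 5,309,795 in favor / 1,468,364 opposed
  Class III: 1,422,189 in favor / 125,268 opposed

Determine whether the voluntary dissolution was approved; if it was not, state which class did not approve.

Approved — every class gave the required vote.

Class I: 3/4 of 2279955 = 1709966.25, rounded up to 1709967; 1,709,967 required, 1,709,967 in favor — approved.
Class II: 2/3 of 7963761 = 5309174; 5,309,174 required, 5,309,795 in favor — approved.
Class III: 3/4 of 1896151 = 1422113.25, rounded up to 1422114; 1,422,114 required, 1,422,189 in favor — approved.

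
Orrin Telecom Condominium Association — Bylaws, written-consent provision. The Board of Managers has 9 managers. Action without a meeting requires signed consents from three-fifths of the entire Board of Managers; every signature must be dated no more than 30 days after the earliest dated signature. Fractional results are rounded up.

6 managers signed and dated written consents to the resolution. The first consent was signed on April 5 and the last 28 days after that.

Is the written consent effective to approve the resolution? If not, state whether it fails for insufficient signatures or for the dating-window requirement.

Signatures required: three-fifths of 9 — 3/5 of 9 = 5.40, rounded up to 6, so 6 needed; 6 signed. Sufficient.
Dating window: the latest signature is 28 days after the earliest; the limit is 30 days. Within the window.

Effective — both the signature and dating-window requirements are satisfied.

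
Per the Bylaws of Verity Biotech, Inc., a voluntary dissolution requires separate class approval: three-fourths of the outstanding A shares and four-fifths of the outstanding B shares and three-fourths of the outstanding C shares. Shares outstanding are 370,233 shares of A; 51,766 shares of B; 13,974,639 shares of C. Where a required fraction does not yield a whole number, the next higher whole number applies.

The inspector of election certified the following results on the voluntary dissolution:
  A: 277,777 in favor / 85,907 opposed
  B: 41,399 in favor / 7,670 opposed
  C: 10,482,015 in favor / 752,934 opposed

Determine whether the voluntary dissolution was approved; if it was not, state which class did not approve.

A: 3/4 of 370233 = 277674.75, rounded up to 277675; 277,675 required, 277,777 in favor — approved.
B: 4/5 of 51766 = 41412.80, rounded up to 41413; 41,413 required, 41,399 in favor — not approved.
C: 3/4 of 13974639 = 10480979.25, rounded up to 10480980; 10,480,980 required, 10,482,015 in favor — approved.

Not approved — the B shares did not give the required vote.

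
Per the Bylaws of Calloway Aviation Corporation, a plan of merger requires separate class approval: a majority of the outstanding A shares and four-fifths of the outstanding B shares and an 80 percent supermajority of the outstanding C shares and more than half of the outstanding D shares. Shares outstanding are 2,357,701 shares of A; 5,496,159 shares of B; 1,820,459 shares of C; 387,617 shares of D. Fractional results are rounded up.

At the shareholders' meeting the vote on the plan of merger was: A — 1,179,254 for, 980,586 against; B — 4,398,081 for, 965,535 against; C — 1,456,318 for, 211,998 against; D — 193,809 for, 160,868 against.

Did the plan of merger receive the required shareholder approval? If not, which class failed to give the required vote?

Not approved — the C shares did not give the required vote.

A: a majority of 2357701 is 1178851; 1,178,851 required, 1,179,254 in favor — approved.
B: 4/5 of 5496159 = 4396927.20, rounded up to 4396928; 4,396,928 required, 4,398,081 in favor — approved.
C: 4/5 of 1820459 = 1456367.20, rounded up to 1456368; 1,456,368 required, 1,456,318 in favor — not approved.
D: a majority of 387617 is 193809; 193,809 required, 193,809 in favor — approved.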